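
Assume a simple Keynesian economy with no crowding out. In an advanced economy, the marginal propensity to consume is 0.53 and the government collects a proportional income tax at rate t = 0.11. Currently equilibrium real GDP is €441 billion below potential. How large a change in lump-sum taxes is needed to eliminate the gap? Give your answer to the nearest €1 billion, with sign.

Spending multiplier = 1/(1 − c(1−t)) = 1/(1 − 0.53×0.89) = 1/0.5283 ≈ 1.893.
Tax multiplier = −c·k = −0.53/0.5283 ≈ −1.003. Need ΔY = +€441 billion, so ΔT = ΔY/(−c·k) = −(+€441 billion) × 0.5283 / 0.53 ≈ −€440 billion.
The government should cut lump-sum taxes by €440 billion.

−€440 billion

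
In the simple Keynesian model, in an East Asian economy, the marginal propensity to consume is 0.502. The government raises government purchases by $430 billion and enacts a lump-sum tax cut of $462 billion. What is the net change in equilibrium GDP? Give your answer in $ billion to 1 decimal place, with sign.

+$1,329.2 billion

Expenditure multiplier = 1/(1 − MPC) = 1/(1 − 0.502) = 1/0.498 ≈ 2.008.
ΔG contributes k·ΔG = (+$430 billion) / 0.498 ≈ +$863.5 billion.
ΔT of −$462 billion changes first-round spending by −c·ΔT = +$231.924 billion, contributing k·(−c·ΔT) = (+$231.924 billion) / 0.498 ≈ +$465.7 billion.
Net ΔY = k(ΔG − c·ΔT) = (+$661.924 billion) / 0.498 ≈ +$1,329.2 billion.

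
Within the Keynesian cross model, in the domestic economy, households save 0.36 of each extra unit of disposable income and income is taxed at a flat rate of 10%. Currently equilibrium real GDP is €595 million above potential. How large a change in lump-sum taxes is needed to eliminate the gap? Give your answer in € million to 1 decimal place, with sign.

MPC = 1 − MPS = 1 − 0.36 = 0.64.
Spending multiplier = 1/(1 − c(1−t)) = 1/(1 − 0.64×0.9) = 1/0.424 ≈ 2.358.
Tax multiplier = −c·k = −0.64/0.424 ≈ −1.509. Need ΔY = −€595 million, so ΔT = ΔY/(−c·k) = −(−€595 million) × 0.424 / 0.64 ≈ +€394.2 million.
The government should raise lump-sum taxes by €394.2 million.

+€394.2 million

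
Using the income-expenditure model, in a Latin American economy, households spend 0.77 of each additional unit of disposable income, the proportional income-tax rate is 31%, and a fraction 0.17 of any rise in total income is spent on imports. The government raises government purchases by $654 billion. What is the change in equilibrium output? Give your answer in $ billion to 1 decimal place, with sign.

Spending multiplier = 1/(1 − c(1−t) + m) = 1/(1 − 0.77×0.69 + 0.17) = 1/0.6387 ≈ 1.566.
ΔY = k × ΔG = (+$654 billion) / 0.6387 ≈ +$1,024 billion.

+$1,024.0 billion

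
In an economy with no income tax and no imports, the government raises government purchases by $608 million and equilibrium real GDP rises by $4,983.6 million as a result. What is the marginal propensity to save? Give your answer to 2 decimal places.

0.12

Implied spending multiplier k = ΔY/ΔG = 4,983.6/608 ≈ 8.1967.
Since k = 1/(1 − MPC), MPC = 1 − 1/k = 1 − ΔG/ΔY = 1 − 608/4,983.6 ≈ 0.88.
MPS = 1 − MPC = 0.12.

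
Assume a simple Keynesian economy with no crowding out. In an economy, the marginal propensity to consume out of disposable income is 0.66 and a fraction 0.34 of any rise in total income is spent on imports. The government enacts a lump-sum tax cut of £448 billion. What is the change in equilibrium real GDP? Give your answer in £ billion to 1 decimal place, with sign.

+£434.8 billion

A lump-sum tax change of −£448 billion shifts disposable income by +£448 billion; first-round consumption changes by −c × ΔT = −0.66 × (−£448 billion) = +£295.68 billion.
Expenditure multiplier = 1/(1 − c + m) = 1/(1 − 0.66 + 0.34) = 1/0.68 ≈ 1.471.
The tax multiplier is −c × k ≈ −0.971, so ΔY = k × (−c·ΔT) = (+£295.68 billion) / 0.68 ≈ +£434.8 billion.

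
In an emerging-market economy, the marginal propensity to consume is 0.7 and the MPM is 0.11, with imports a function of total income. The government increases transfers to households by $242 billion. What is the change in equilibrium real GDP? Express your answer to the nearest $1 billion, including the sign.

+$413 billion

The transfer change shifts disposable income by +$242 billion, so first-round consumption changes by c·ΔTR = 0.7 × (+$242 billion) = +$169.4 billion.
Expenditure multiplier = 1/(1 − c + m) = 1/(1 − 0.7 + 0.11) = 1/0.41 ≈ 2.439.
The transfer multiplier is c × k ≈ 1.707, so ΔY = k × (c·ΔTR) = (+$169.4 billion) / 0.41 ≈ +$413 billion.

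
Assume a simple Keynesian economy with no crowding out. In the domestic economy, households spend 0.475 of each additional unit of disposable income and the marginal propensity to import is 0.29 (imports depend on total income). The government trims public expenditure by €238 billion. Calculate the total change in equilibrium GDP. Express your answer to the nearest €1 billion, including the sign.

Spending multiplier = 1/(1 − c + m) = 1/(1 − 0.475 + 0.29) = 1/0.815 ≈ 1.227.
ΔY = k × ΔG = (−€238 billion) / 0.815 ≈ −€292 billion.

−€292 billion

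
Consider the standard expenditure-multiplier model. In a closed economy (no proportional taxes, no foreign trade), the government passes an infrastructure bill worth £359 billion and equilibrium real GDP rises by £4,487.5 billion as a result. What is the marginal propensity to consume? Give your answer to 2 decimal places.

Implied spending multiplier k = ΔY/ΔG = 4,487.5/359 = 12.5.
Since k = 1/(1 − MPC), MPC = 1 − 1/k = 1 − ΔG/ΔY = 1 − 359/4,487.5 = 0.92.

0.92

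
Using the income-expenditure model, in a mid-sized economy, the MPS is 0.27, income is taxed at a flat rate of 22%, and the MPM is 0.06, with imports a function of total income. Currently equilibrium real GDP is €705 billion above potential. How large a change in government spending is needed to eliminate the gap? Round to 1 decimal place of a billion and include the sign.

−€345.9 billion

MPC = 1 − MPS = 1 − 0.27 = 0.73.
Spending multiplier = 1/(1 − c(1−t) + m) = 1/(1 − 0.73×0.78 + 0.06) = 1/0.4906 ≈ 2.038.
Need ΔY = −€705 billion, so ΔG = ΔY/k = (−€705 billion) × 0.4906 ≈ −€345.9 billion.
The government should cut government spending by €345.9 billion.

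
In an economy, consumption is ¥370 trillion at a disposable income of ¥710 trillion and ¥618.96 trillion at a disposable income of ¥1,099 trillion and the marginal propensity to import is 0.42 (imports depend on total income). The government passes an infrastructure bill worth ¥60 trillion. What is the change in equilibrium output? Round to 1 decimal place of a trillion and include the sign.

MPC = ΔC/ΔYd = (618.96 − 370)/(1,099 − 710) = 248.96/389 = 0.64.
Government-spending multiplier = 1/(1 − c + m) = 1/(1 − 0.64 + 0.42) = 1/0.78 ≈ 1.282.
ΔY = k × ΔG = (+¥60 trillion) / 0.78 ≈ +¥76.9 trillion.

+¥76.9 trillion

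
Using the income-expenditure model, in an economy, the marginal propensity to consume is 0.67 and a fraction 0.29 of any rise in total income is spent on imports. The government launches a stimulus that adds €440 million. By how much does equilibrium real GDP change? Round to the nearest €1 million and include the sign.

Expenditure multiplier = 1/(1 − c + m) = 1/(1 − 0.67 + 0.29) = 1/0.62 ≈ 1.613.
ΔY = k × ΔG = (+€440 million) / 0.62 ≈ +€710 million.

+€710 million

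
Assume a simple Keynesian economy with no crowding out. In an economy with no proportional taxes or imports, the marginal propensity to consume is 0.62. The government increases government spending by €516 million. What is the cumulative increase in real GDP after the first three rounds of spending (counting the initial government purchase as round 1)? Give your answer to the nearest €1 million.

€1,034 million

Round 1 adds ΔG = €516 million; each later round is MPC = 0.62 times the previous.
After 3 rounds: 516 + 319.92 + 198.3504 = ΔG·(1 − c^3)/(1 − c) = 516 × (1 − 0.238328)/0.38 ≈ €1,034 million.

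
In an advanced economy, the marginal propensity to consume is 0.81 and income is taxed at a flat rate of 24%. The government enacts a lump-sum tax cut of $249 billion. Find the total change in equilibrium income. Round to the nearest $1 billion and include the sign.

A lump-sum tax change of −$249 billion shifts disposable income by +$249 billion; first-round consumption changes by −c × ΔT = −0.81 × (−$249 billion) = +$201.69 billion.
Expenditure multiplier = 1/(1 − c(1−t)) = 1/(1 − 0.81×0.76) = 1/0.3844 ≈ 2.601.
The tax multiplier is −c × k ≈ −2.107, so ΔY = k × (−c·ΔT) = (+$201.69 billion) / 0.3844 ≈ +$525 billion.

+$525 billion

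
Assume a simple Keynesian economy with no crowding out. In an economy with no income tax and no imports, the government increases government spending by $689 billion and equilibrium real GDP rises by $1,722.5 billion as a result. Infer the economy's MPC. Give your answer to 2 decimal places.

0.60

Implied spending multiplier k = ΔY/ΔG = 1,722.5/689 = 2.5.
Since k = 1/(1 − MPC), MPC = 1 − 1/k = 1 − ΔG/ΔY = 1 − 689/1,722.5 = 0.60.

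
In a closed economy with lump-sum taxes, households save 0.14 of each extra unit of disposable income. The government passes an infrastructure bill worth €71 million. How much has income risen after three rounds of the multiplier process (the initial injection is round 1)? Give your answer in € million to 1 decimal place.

MPC = 1 − MPS = 1 − 0.14 = 0.86.
Round 1 adds ΔG = €71 million; each later round is MPC = 0.86 times the previous.
After 3 rounds: 71 + 61.06 + 52.5116 = ΔG·(1 − c^3)/(1 − c) = 71 × (1 − 0.636056)/0.14 ≈ €184.6 million.

€184.6 million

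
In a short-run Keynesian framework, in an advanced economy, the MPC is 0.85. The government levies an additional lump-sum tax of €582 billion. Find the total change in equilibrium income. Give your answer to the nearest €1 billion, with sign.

−€3,298 billion

A lump-sum tax change of +€582 billion shifts disposable income by −€582 billion; first-round consumption changes by −c × ΔT = −0.85 × (+€582 billion) = −€494.7 billion.
Expenditure multiplier = 1/(1 − MPC) = 1/(1 − 0.85) = 1/0.15 ≈ 6.667.
The tax multiplier is −c × k ≈ −5.667, so ΔY = k × (−c·ΔT) = (−€494.7 billion) / 0.15 = −€3,298 billion.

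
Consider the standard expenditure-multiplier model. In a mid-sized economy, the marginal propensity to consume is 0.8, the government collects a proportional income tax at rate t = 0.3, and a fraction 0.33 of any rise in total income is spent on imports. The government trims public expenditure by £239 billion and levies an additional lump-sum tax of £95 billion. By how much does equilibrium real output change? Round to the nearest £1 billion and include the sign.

Expenditure multiplier = 1/(1 − c(1−t) + m) = 1/(1 − 0.8×0.7 + 0.33) = 1/0.77 ≈ 1.299.
ΔG contributes k·ΔG = (−£239 billion) / 0.77 ≈ −£310.4 billion.
ΔT of +£95 billion changes first-round spending by −c·ΔT = −£76 billion, contributing k·(−c·ΔT) = (−£76 billion) / 0.77 ≈ −£98.7 billion.
Net ΔY = k(ΔG − c·ΔT) = (−£315 billion) / 0.77 ≈ −£409 billion.

−£409 billion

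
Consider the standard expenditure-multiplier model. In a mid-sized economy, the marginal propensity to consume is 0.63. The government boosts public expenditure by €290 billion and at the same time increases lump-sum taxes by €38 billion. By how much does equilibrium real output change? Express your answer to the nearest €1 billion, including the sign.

Expenditure multiplier = 1/(1 − MPC) = 1/(1 − 0.63) = 1/0.37 ≈ 2.703.
ΔG contributes k·ΔG = (+€290 billion) / 0.37 ≈ +€783.8 billion.
ΔT of +€38 billion changes first-round spending by −c·ΔT = −€23.94 billion, contributing k·(−c·ΔT) = (−€23.94 billion) / 0.37 ≈ −€64.7 billion.
Net ΔY = k(ΔG − c·ΔT) = (+€266.06 billion) / 0.37 ≈ +€719 billion.

+€719 billion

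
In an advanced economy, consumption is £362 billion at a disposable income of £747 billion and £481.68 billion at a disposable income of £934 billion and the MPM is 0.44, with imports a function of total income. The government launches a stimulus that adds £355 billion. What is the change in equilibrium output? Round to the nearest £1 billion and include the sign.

MPC = ΔC/ΔYd = (481.68 − 362)/(934 − 747) = 119.68/187 = 0.64.
Spending multiplier = 1/(1 − c + m) = 1/(1 − 0.64 + 0.44) = 1/0.8 = 1.25.
ΔY = k × ΔG = (+£355 billion) / 0.8 ≈ +£444 billion.

+£444 billion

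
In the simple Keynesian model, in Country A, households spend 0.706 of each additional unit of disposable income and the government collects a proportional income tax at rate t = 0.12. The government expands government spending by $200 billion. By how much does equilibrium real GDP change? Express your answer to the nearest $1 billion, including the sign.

Spending multiplier = 1/(1 − c(1−t)) = 1/(1 − 0.706×0.88) = 1/0.37872 ≈ 2.64.
ΔY = k × ΔG = (+$200 billion) / 0.37872 ≈ +$528 billion.

+$528 billion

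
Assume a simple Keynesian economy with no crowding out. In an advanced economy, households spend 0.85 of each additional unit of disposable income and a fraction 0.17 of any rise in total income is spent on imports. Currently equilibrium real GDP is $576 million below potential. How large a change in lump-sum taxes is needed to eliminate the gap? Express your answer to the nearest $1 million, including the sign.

−$217 million

Spending multiplier = 1/(1 − c + m) = 1/(1 − 0.85 + 0.17) = 1/0.32 = 3.125.
Tax multiplier = −c·k = −0.85/0.32 ≈ −2.656. Need ΔY = +$576 million, so ΔT = ΔY/(−c·k) = −(+$576 million) × 0.32 / 0.85 ≈ −$217 million.
The government should cut lump-sum taxes by $217 million.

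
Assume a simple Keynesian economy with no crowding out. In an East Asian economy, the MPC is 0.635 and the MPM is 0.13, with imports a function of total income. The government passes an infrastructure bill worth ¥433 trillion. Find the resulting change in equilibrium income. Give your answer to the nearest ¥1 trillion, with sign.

Expenditure multiplier = 1/(1 − c + m) = 1/(1 − 0.635 + 0.13) = 1/0.495 ≈ 2.02.
ΔY = k × ΔG = (+¥433 trillion) / 0.495 ≈ +¥875 trillion.

+¥875 trillion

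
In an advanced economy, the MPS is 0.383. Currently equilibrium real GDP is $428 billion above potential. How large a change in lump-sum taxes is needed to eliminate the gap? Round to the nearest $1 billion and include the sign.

MPC = 1 − MPS = 1 − 0.383 = 0.617.
Spending multiplier = 1/(1 − MPC) = 1/(1 − 0.617) = 1/0.383 ≈ 2.611.
Tax multiplier = −c·k = −0.617/0.383 ≈ −1.611. Need ΔY = −$428 billion, so ΔT = ΔY/(−c·k) = −(−$428 billion) × 0.383 / 0.617 ≈ +$266 billion.
The government should raise lump-sum taxes by $266 billion.

+$266 billion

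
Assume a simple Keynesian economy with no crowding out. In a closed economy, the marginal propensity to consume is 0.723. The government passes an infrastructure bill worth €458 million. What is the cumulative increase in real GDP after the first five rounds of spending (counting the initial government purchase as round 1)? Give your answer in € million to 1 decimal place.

Round 1 adds ΔG = €458 million; each later round is MPC = 0.723 times the previous.
After 5 rounds: 458 + 331.134 + 239.409882 + 173.093344686 + 125.146488207978 = ΔG·(1 − c^5)/(1 − c) = 458 × (1 − 0.197556574179843)/0.277 ≈ €1,326.8 million.

€1,326.8 million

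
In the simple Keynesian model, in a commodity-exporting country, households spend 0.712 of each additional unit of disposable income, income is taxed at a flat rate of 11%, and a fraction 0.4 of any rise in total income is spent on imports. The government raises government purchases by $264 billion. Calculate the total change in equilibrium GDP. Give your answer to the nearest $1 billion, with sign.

Spending multiplier = 1/(1 − c(1−t) + m) = 1/(1 − 0.712×0.89 + 0.4) = 1/0.76632 ≈ 1.305.
ΔY = k × ΔG = (+$264 billion) / 0.76632 ≈ +$345 billion.

+$345 billion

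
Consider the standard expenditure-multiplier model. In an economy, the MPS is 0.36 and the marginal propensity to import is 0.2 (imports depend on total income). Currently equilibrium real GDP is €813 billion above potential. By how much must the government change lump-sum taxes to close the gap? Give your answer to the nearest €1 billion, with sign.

+€711 billion

MPC = 1 − MPS = 1 − 0.36 = 0.64.
Spending multiplier = 1/(1 − c + m) = 1/(1 − 0.64 + 0.2) = 1/0.56 ≈ 1.786.
Tax multiplier = −c·k = −0.64/0.56 ≈ −1.143. Need ΔY = −€813 billion, so ΔT = ΔY/(−c·k) = −(−€813 billion) × 0.56 / 0.64 ≈ +€711 billion.
The government should raise lump-sum taxes by €711 billion.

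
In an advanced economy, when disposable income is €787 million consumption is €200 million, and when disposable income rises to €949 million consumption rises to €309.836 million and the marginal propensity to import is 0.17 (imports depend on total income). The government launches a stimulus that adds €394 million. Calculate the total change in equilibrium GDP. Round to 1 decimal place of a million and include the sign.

MPC = ΔC/ΔYd = (309.836 − 200)/(949 − 787) = 109.836/162 = 0.678.
Expenditure multiplier = 1/(1 − c + m) = 1/(1 − 0.678 + 0.17) = 1/0.492 ≈ 2.033.
ΔY = k × ΔG = (+€394 million) / 0.492 ≈ +€800.8 million.

+€800.8 million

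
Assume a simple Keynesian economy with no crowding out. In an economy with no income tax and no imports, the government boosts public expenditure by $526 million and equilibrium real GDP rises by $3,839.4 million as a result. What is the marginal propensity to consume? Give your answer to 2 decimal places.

Implied spending multiplier k = ΔY/ΔG = 3,839.4/526 ≈ 7.2992.
Since k = 1/(1 − MPC), MPC = 1 − 1/k = 1 − ΔG/ΔY = 1 − 526/3,839.4 ≈ 0.86.

0.86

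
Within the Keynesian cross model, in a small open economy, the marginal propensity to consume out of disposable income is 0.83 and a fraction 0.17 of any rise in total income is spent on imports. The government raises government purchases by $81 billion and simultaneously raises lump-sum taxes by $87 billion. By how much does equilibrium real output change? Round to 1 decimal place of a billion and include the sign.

Expenditure multiplier = 1/(1 − c + m) = 1/(1 − 0.83 + 0.17) = 1/0.34 ≈ 2.941.
ΔG contributes k·ΔG = (+$81 billion) / 0.34 ≈ +$238.2 billion.
ΔT of +$87 billion changes first-round spending by −c·ΔT = −$72.21 billion, contributing k·(−c·ΔT) = (−$72.21 billion) / 0.34 ≈ −$212.4 billion.
Net ΔY = k(ΔG − c·ΔT) = (+$8.79 billion) / 0.34 ≈ +$25.9 billion.

+$25.9 billion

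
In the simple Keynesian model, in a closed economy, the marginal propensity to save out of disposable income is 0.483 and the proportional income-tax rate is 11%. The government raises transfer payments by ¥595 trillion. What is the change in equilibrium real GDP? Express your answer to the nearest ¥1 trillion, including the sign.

MPC = 1 − MPS = 1 − 0.483 = 0.517.
The transfer change shifts disposable income by +¥595 trillion, so first-round consumption changes by c·ΔTR = 0.517 × (+¥595 trillion) = +¥307.615 trillion.
Expenditure multiplier = 1/(1 − c(1−t)) = 1/(1 − 0.517×0.89) = 1/0.53987 ≈ 1.852.
The transfer multiplier is c × k ≈ 0.958, so ΔY = k × (c·ΔTR) = (+¥307.615 trillion) / 0.53987 ≈ +¥570 trillion.

+¥570 trillion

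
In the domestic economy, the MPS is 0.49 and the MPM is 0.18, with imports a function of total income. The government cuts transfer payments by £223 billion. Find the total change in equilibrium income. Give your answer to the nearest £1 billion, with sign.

−£170 billion

MPC = 1 − MPS = 1 − 0.49 = 0.51.
The transfer change shifts disposable income by −£223 billion, so first-round consumption changes by c·ΔTR = 0.51 × (−£223 billion) = −£113.73 billion.
Expenditure multiplier = 1/(1 − c + m) = 1/(1 − 0.51 + 0.18) = 1/0.67 ≈ 1.493.
The transfer multiplier is c × k ≈ 0.761, so ΔY = k × (c·ΔTR) = (−£113.73 billion) / 0.67 ≈ −£170 billion.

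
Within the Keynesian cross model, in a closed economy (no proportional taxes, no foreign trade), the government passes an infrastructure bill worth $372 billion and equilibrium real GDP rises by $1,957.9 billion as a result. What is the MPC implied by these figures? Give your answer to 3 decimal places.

0.810

Implied spending multiplier k = ΔY/ΔG = 1,957.9/372 ≈ 5.2632.
Since k = 1/(1 − MPC), MPC = 1 − 1/k = 1 − ΔG/ΔY = 1 − 372/1,957.9 ≈ 0.810.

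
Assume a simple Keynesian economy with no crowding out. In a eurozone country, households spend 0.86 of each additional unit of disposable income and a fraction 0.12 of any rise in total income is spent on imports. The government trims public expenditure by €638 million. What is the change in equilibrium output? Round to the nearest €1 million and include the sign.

−€2,454 million

Expenditure multiplier = 1/(1 − c + m) = 1/(1 − 0.86 + 0.12) = 1/0.26 ≈ 3.846.
ΔY = k × ΔG = (−€638 million) / 0.26 ≈ −€2,454 million.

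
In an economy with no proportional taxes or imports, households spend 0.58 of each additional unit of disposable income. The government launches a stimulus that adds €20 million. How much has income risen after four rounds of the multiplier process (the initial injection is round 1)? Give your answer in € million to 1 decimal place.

€42.2 million

Round 1 adds ΔG = €20 million; each later round is MPC = 0.58 times the previous.
After 4 rounds: 20 + 11.6 + 6.728 + 3.90224 = ΔG·(1 − c^4)/(1 − c) = 20 × (1 − 0.11316496)/0.42 ≈ €42.2 million.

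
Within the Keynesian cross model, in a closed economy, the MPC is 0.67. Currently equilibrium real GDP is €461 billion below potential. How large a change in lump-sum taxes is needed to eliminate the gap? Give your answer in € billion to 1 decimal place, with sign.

−€227.1 billion

Spending multiplier = 1/(1 − MPC) = 1/(1 − 0.67) = 1/0.33 ≈ 3.03.
Tax multiplier = −c·k = −0.67/0.33 ≈ −2.03. Need ΔY = +€461 billion, so ΔT = ΔY/(−c·k) = −(+€461 billion) × 0.33 / 0.67 ≈ −€227.1 billion.
The government should cut lump-sum taxes by €227.1 billion.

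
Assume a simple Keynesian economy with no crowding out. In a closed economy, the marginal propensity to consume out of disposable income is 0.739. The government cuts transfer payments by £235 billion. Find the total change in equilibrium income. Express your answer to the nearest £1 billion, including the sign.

The transfer change shifts disposable income by −£235 billion, so first-round consumption changes by c·ΔTR = 0.739 × (−£235 billion) = −£173.665 billion.
Expenditure multiplier = 1/(1 − MPC) = 1/(1 − 0.739) = 1/0.261 ≈ 3.831.
The transfer multiplier is c × k ≈ 2.831, so ΔY = k × (c·ΔTR) = (−£173.665 billion) / 0.261 ≈ −£665 billion.

−£665 billion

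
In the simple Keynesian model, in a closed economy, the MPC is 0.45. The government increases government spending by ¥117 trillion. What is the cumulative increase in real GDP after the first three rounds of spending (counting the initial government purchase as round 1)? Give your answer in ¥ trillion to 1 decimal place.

Round 1 adds ΔG = ¥117 trillion; each later round is MPC = 0.45 times the previous.
After 3 rounds: 117 + 52.65 + 23.6925 = ΔG·(1 − c^3)/(1 − c) = 117 × (1 − 0.091125)/0.55 ≈ ¥193.3 trillion.

¥193.3 trillion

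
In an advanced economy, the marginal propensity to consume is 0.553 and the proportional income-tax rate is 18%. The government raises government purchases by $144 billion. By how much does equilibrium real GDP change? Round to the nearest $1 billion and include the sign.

Spending multiplier = 1/(1 − c(1−t)) = 1/(1 − 0.553×0.82) = 1/0.54654 ≈ 1.83.
ΔY = k × ΔG = (+$144 billion) / 0.54654 ≈ +$263 billion.

+$263 billion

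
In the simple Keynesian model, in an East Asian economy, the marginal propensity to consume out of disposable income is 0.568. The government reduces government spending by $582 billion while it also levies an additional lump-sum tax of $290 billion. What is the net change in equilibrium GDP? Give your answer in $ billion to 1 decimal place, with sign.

−$1,728.5 billion

Expenditure multiplier = 1/(1 − MPC) = 1/(1 − 0.568) = 1/0.432 ≈ 2.315.
ΔG contributes k·ΔG = (−$582 billion) / 0.432 ≈ −$1,347.2 billion.
ΔT of +$290 billion changes first-round spending by −c·ΔT = −$164.72 billion, contributing k·(−c·ΔT) = (−$164.72 billion) / 0.432 ≈ −$381.3 billion.
Net ΔY = k(ΔG − c·ΔT) = (−$746.72 billion) / 0.432 ≈ −$1,728.5 billion.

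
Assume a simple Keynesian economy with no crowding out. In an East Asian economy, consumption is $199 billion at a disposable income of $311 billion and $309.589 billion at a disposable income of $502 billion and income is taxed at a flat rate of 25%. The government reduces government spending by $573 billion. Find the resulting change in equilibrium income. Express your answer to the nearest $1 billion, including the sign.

MPC = ΔC/ΔYd = (309.589 − 199)/(502 − 311) = 110.589/191 = 0.579.
Government-spending multiplier = 1/(1 − c(1−t)) = 1/(1 − 0.579×0.75) = 1/0.56575 ≈ 1.768.
ΔY = k × ΔG = (−$573 billion) / 0.56575 ≈ −$1,013 billion.

−$1,013 billion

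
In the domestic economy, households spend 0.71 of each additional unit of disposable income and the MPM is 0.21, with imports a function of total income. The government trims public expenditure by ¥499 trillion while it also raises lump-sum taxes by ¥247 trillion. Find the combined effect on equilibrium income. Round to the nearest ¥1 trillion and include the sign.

−¥1,349 trillion

Expenditure multiplier = 1/(1 − c + m) = 1/(1 − 0.71 + 0.21) = 1/0.5 = 2.
ΔG contributes k·ΔG = (−¥499 trillion) / 0.5 = −¥998 trillion.
ΔT of +¥247 trillion changes first-round spending by −c·ΔT = −¥175.37 trillion, contributing k·(−c·ΔT) = (−¥175.37 trillion) / 0.5 ≈ −¥350.7 trillion.
Net ΔY = k(ΔG − c·ΔT) = (−¥674.37 trillion) / 0.5 ≈ −¥1,349 trillion.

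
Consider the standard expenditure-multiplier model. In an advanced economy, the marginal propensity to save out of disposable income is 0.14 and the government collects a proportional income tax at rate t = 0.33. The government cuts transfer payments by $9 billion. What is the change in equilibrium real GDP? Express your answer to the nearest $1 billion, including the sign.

−$18 billion

MPC = 1 − MPS = 1 − 0.14 = 0.86.
The transfer change shifts disposable income by −$9 billion, so first-round consumption changes by c·ΔTR = 0.86 × (−$9 billion) = −$7.74 billion.
Expenditure multiplier = 1/(1 − c(1−t)) = 1/(1 − 0.86×0.67) = 1/0.4238 ≈ 2.36.
The transfer multiplier is c × k ≈ 2.029, so ΔY = k × (c·ΔTR) = (−$7.74 billion) / 0.4238 ≈ −$18 billion.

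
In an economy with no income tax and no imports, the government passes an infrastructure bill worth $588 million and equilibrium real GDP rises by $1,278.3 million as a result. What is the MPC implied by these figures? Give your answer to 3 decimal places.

0.540

Implied spending multiplier k = ΔY/ΔG = 1,278.3/588 ≈ 2.174.
Since k = 1/(1 − MPC), MPC = 1 − 1/k = 1 − ΔG/ΔY = 1 − 588/1,278.3 ≈ 0.540.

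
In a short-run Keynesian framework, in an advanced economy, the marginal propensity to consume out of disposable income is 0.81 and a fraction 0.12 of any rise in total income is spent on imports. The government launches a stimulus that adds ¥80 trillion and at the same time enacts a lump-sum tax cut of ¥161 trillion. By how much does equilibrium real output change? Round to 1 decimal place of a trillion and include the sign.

+¥678.7 trillion

Expenditure multiplier = 1/(1 − c + m) = 1/(1 − 0.81 + 0.12) = 1/0.31 ≈ 3.226.
ΔG contributes k·ΔG = (+¥80 trillion) / 0.31 ≈ +¥258.1 trillion.
ΔT of −¥161 trillion changes first-round spending by −c·ΔT = +¥130.41 trillion, contributing k·(−c·ΔT) = (+¥130.41 trillion) / 0.31 ≈ +¥420.7 trillion.
Net ΔY = k(ΔG − c·ΔT) = (+¥210.41 trillion) / 0.31 ≈ +¥678.7 trillion.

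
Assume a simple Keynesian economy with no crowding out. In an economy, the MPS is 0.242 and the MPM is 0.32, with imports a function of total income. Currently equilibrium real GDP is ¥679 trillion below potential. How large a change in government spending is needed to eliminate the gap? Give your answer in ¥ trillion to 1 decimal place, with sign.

+¥381.6 trillion

MPC = 1 − MPS = 1 − 0.242 = 0.758.
Spending multiplier = 1/(1 − c + m) = 1/(1 − 0.758 + 0.32) = 1/0.562 ≈ 1.779.
Need ΔY = +¥679 trillion, so ΔG = ΔY/k = (+¥679 trillion) × 0.562 ≈ +¥381.6 trillion.
The government should increase government spending by ¥381.6 trillion.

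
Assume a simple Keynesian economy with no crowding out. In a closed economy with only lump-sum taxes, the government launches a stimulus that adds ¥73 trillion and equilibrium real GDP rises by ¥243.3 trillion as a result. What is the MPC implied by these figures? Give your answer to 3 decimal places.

Implied spending multiplier k = ΔY/ΔG = 243.3/73 ≈ 3.3329.
Since k = 1/(1 − MPC), MPC = 1 − 1/k = 1 − ΔG/ΔY = 1 − 73/243.3 ≈ 0.700.

0.700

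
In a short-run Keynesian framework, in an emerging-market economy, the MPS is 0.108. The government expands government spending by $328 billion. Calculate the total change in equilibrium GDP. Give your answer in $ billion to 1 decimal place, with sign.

+$3,037.0 billion

MPC = 1 − MPS = 1 − 0.108 = 0.892.
Expenditure multiplier = 1/(1 − MPC) = 1/(1 − 0.892) = 1/0.108 ≈ 9.259.
ΔY = k × ΔG = (+$328 billion) / 0.108 ≈ +$3,037 billion.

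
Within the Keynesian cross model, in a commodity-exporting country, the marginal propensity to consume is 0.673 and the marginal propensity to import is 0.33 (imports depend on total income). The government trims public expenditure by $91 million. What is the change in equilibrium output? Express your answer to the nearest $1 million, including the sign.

Government-spending multiplier = 1/(1 − c + m) = 1/(1 − 0.673 + 0.33) = 1/0.657 ≈ 1.522.
ΔY = k × ΔG = (−$91 million) / 0.657 ≈ −$139 million.

−$139 million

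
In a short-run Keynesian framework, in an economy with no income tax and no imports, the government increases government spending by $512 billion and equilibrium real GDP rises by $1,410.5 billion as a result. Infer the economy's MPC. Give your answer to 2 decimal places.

Implied spending multiplier k = ΔY/ΔG = 1,410.5/512 ≈ 2.7549.
Since k = 1/(1 − MPC), MPC = 1 − 1/k = 1 − ΔG/ΔY = 1 − 512/1,410.5 ≈ 0.64.

0.64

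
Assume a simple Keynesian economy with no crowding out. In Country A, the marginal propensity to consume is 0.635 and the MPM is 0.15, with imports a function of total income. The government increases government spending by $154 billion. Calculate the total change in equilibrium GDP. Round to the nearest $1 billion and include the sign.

Expenditure multiplier = 1/(1 − c + m) = 1/(1 − 0.635 + 0.15) = 1/0.515 ≈ 1.942.
ΔY = k × ΔG = (+$154 billion) / 0.515 ≈ +$299 billion.

+$299 billion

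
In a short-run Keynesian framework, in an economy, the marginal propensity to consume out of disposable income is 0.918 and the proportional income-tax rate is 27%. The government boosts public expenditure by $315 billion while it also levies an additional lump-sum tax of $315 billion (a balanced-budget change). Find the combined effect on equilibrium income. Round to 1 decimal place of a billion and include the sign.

Expenditure multiplier = 1/(1 − c(1−t)) = 1/(1 − 0.918×0.73) = 1/0.32986 ≈ 3.032.
ΔG contributes k·ΔG = (+$315 billion) / 0.32986 ≈ +$955 billion.
ΔT of +$315 billion changes first-round spending by −c·ΔT = −$289.17 billion, contributing k·(−c·ΔT) = (−$289.17 billion) / 0.32986 ≈ −$876.6 billion.
Net ΔY = k(ΔG − c·ΔT) = (+$25.83 billion) / 0.32986 ≈ +$78.3 billion.

+$78.3 billion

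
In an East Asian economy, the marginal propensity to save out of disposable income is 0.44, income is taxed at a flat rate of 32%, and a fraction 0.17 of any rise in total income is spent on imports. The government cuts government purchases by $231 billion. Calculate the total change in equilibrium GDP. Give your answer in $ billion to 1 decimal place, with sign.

MPC = 1 − MPS = 1 − 0.44 = 0.56.
Spending multiplier = 1/(1 − c(1−t) + m) = 1/(1 − 0.56×0.68 + 0.17) = 1/0.7892 ≈ 1.267.
ΔY = k × ΔG = (−$231 billion) / 0.7892 ≈ −$292.7 billion.

−$292.7 billion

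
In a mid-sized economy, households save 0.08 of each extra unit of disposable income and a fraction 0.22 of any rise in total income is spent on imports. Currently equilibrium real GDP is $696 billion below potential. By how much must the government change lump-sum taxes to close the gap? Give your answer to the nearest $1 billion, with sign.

MPC = 1 − MPS = 1 − 0.08 = 0.92.
Spending multiplier = 1/(1 − c + m) = 1/(1 − 0.92 + 0.22) = 1/0.3 ≈ 3.333.
Tax multiplier = −c·k = −0.92/0.3 ≈ −3.067. Need ΔY = +$696 billion, so ΔT = ΔY/(−c·k) = −(+$696 billion) × 0.3 / 0.92 ≈ −$227 billion.
The government should cut lump-sum taxes by $227 billion.

−$227 billion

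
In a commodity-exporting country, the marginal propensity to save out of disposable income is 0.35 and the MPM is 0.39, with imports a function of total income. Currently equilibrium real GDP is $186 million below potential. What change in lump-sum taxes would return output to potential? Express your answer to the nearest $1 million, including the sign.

MPC = 1 − MPS = 1 − 0.35 = 0.65.
Spending multiplier = 1/(1 − c + m) = 1/(1 − 0.65 + 0.39) = 1/0.74 ≈ 1.351.
Tax multiplier = −c·k = −0.65/0.74 ≈ −0.878. Need ΔY = +$186 million, so ΔT = ΔY/(−c·k) = −(+$186 million) × 0.74 / 0.65 ≈ −$212 million.
The government should cut lump-sum taxes by $212 million.

−$212 million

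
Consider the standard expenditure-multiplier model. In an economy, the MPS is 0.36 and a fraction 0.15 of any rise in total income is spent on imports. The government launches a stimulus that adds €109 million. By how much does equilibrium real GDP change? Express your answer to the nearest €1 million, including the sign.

MPC = 1 − MPS = 1 − 0.36 = 0.64.
Expenditure multiplier = 1/(1 − c + m) = 1/(1 − 0.64 + 0.15) = 1/0.51 ≈ 1.961.
ΔY = k × ΔG = (+€109 million) / 0.51 ≈ +€214 million.

+€214 million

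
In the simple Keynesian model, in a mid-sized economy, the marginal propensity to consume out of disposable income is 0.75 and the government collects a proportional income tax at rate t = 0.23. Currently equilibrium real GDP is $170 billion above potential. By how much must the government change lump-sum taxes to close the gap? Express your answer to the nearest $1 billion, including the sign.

+$96 billion

Spending multiplier = 1/(1 − c(1−t)) = 1/(1 − 0.75×0.77) = 1/0.4225 ≈ 2.367.
Tax multiplier = −c·k = −0.75/0.4225 ≈ −1.775. Need ΔY = −$170 billion, so ΔT = ΔY/(−c·k) = −(−$170 billion) × 0.4225 / 0.75 ≈ +$96 billion.
The government should raise lump-sum taxes by $96 billion.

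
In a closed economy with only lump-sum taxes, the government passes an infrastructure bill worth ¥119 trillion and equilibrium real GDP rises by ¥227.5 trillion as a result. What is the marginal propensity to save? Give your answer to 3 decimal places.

Implied spending multiplier k = ΔY/ΔG = 227.5/119 ≈ 1.9118.
Since k = 1/(1 − MPC), MPC = 1 − 1/k = 1 − ΔG/ΔY = 1 − 119/227.5 ≈ 0.477.
MPS = 1 − MPC = 0.523.

0.523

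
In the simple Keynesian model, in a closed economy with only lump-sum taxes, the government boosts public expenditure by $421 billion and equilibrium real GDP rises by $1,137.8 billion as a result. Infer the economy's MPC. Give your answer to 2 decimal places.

Implied spending multiplier k = ΔY/ΔG = 1,137.8/421 ≈ 2.7026.
Since k = 1/(1 − MPC), MPC = 1 − 1/k = 1 − ΔG/ΔY = 1 − 421/1,137.8 ≈ 0.63.

0.63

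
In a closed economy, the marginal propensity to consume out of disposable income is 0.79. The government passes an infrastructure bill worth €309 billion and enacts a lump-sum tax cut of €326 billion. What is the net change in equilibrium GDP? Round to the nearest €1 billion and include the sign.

+€2,698 billion

Expenditure multiplier = 1/(1 − MPC) = 1/(1 − 0.79) = 1/0.21 ≈ 4.762.
ΔG contributes k·ΔG = (+€309 billion) / 0.21 ≈ +€1,471.4 billion.
ΔT of −€326 billion changes first-round spending by −c·ΔT = +€257.54 billion, contributing k·(−c·ΔT) = (+€257.54 billion) / 0.21 ≈ +€1,226.4 billion.
Net ΔY = k(ΔG − c·ΔT) = (+€566.54 billion) / 0.21 ≈ +€2,698 billion.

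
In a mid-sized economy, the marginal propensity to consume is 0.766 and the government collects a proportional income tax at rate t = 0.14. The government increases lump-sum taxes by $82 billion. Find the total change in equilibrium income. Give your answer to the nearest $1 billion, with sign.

−$184 billion

A lump-sum tax change of +$82 billion shifts disposable income by −$82 billion; first-round consumption changes by −c × ΔT = −0.766 × (+$82 billion) = −$62.812 billion.
Expenditure multiplier = 1/(1 − c(1−t)) = 1/(1 − 0.766×0.86) = 1/0.34124 ≈ 2.93.
The tax multiplier is −c × k ≈ −2.245, so ΔY = k × (−c·ΔT) = (−$62.812 billion) / 0.34124 ≈ −$184 billion.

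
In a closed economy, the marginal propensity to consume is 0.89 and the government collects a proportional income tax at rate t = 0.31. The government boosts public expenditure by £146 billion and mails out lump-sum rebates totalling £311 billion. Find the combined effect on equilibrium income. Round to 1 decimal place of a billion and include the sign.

Expenditure multiplier = 1/(1 − c(1−t)) = 1/(1 − 0.89×0.69) = 1/0.3859 ≈ 2.591.
ΔG contributes k·ΔG = (+£146 billion) / 0.3859 ≈ +£378.3 billion.
ΔT of −£311 billion changes first-round spending by −c·ΔT = +£276.79 billion, contributing k·(−c·ΔT) = (+£276.79 billion) / 0.3859 ≈ +£717.3 billion.
Net ΔY = k(ΔG − c·ΔT) = (+£422.79 billion) / 0.3859 ≈ +£1,095.6 billion.

+£1,095.6 billion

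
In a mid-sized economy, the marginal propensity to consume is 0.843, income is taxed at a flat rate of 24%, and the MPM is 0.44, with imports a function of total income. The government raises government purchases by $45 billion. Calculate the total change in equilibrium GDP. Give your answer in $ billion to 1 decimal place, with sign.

Spending multiplier = 1/(1 − c(1−t) + m) = 1/(1 − 0.843×0.76 + 0.44) = 1/0.79932 ≈ 1.251.
ΔY = k × ΔG = (+$45 billion) / 0.79932 ≈ +$56.3 billion.

+$56.3 billion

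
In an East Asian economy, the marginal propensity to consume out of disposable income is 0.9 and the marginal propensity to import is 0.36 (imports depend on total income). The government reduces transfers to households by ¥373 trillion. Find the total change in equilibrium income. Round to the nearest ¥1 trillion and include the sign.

The transfer change shifts disposable income by −¥373 trillion, so first-round consumption changes by c·ΔTR = 0.9 × (−¥373 trillion) = −¥335.7 trillion.
Expenditure multiplier = 1/(1 − c + m) = 1/(1 − 0.9 + 0.36) = 1/0.46 ≈ 2.174.
The transfer multiplier is c × k ≈ 1.957, so ΔY = k × (c·ΔTR) = (−¥335.7 trillion) / 0.46 ≈ −¥730 trillion.

−¥730 trillion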